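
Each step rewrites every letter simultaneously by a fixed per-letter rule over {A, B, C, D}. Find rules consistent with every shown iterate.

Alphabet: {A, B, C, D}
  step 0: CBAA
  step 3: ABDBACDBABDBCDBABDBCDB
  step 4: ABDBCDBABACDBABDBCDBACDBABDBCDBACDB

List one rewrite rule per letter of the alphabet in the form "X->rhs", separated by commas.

A->AB, B->DB, C->A, D->C

  step 3 ⇒ step 4: ABDBACDBABDBCDBABDBCDB ⇒ AB·DB·C·DB·AB·A·C·DB·AB·DB·C·DB·A·C·DB·AB·DB·C·DB·A·C·DB
    A ↦ AB
    B ↦ DB
    C ↦ A
    D ↦ C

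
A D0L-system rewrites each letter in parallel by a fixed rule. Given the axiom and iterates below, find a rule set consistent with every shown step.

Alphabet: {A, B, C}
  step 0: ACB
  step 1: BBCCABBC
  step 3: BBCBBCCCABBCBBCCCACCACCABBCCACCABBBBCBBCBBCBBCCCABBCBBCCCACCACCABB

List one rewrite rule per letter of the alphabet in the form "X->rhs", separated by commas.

  step 0 ⇒ step 1: ACB ⇒ BB·CCA·BBC
    A ↦ BB
    B ↦ BBC
    C ↦ CCA

A->BB, B->BBC, C->CCA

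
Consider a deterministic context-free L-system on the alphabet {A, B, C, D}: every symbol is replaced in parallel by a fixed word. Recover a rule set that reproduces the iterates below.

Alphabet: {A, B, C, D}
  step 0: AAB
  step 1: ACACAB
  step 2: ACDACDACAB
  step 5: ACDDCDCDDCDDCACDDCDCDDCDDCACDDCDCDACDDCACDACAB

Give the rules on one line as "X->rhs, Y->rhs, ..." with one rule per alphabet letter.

A->AC, B->AB, C->D, D->DC

  step 1 ⇒ step 2: ACACAB ⇒ AC·D·AC·D·AC·AB
    A ↦ AC
    B ↦ AB
    C ↦ D
    D ↦ DC  (constrained at step 2)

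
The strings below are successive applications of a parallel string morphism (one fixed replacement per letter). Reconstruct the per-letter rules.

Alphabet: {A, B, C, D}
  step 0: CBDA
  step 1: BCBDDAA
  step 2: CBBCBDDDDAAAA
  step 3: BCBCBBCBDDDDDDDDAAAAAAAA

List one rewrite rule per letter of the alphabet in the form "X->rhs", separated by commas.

A->AA, B->CB, C->B, D->DD

  step 2 ⇒ step 3: CBBCBDDDDAAAA ⇒ B·CB·CB·B·CB·DD·DD·DD·DD·AA·AA·AA·AA
    A ↦ AA
    B ↦ CB
    C ↦ B
    D ↦ DD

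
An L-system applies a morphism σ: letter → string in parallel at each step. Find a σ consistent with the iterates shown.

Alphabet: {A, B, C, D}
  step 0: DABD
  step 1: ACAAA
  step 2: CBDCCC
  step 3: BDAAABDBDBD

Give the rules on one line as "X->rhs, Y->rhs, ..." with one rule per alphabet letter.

A->C, B->AA, C->BD, D->A

  step 2 ⇒ step 3: CBDCCC ⇒ BD·AA·A·BD·BD·BD
    B ↦ AA
    C ↦ BD
    D ↦ A
  step 0 ⇒ step 1: DABD ⇒ A·C·AA·A
    A ↦ C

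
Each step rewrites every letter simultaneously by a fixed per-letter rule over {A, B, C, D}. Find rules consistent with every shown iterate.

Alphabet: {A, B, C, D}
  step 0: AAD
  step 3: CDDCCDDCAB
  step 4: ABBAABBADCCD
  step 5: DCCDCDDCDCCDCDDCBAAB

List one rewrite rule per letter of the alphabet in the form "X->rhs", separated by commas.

A->DC, B->CD, C->A, D->B

  step 4 ⇒ step 5: ABBAABBADCCD ⇒ DC·CD·CD·DC·DC·CD·CD·DC·B·A·A·B
    A ↦ DC
    B ↦ CD
    C ↦ A
    D ↦ B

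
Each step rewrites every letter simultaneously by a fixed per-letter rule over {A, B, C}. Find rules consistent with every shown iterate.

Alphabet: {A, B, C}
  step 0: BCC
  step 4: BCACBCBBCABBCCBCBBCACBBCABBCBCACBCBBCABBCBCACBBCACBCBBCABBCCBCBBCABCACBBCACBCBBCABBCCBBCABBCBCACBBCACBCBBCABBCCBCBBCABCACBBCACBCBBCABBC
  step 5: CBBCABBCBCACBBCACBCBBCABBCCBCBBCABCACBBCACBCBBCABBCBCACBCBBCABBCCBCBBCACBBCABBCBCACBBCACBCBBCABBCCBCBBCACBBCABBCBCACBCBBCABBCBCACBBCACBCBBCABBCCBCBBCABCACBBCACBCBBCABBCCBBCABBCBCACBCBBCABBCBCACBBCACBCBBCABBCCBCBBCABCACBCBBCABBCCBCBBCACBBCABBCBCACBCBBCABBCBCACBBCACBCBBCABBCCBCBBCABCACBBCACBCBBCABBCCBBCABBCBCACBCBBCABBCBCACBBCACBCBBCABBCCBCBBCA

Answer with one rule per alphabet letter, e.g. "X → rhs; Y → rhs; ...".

  step 4 ⇒ step 5: BCACBCBBCABBCCBCBBCACBBCABBCBCACBCBBCABBCBCACBBCACBCBBCABBCCBCBBCABCACBBCACBCBBCABBCCBBCABBCBCACBBCACBCBBCABBCCBCBBCABCACBBCACBCBBCABBC ⇒ CB·BCA·BBC·BCA·CB·BCA·CB·CB·BCA·BBC·CB·CB·BCA·BCA·CB·BCA·CB·CB·BCA·BBC·BCA·CB·CB·BCA·BBC·CB·CB·BCA·CB·BCA·BBC·BCA·CB·BCA·CB·CB·BCA·BBC·CB·CB·BCA·CB·BCA·BBC·BCA·CB·CB·BCA·BBC·BCA·CB·BCA·CB·CB·BCA·BBC·CB·CB·BCA·BCA·CB·BCA·CB·CB·BCA·BBC·CB·BCA·BBC·BCA·CB·CB·BCA·BBC·BCA·CB·BCA·CB·CB·BCA·BBC·CB·CB·BCA·BCA·CB·CB·BCA·BBC·CB·CB·BCA·CB·BCA·BBC·BCA·CB·CB·BCA·BBC·BCA·CB·BCA·CB·CB·BCA·BBC·CB·CB·BCA·BCA·CB·BCA·CB·CB·BCA·BBC·CB·BCA·BBC·BCA·CB·CB·BCA·BBC·BCA·CB·BCA·CB·CB·BCA·BBC·CB·CB·BCA
    A ↦ BBC
    B ↦ CB
    C ↦ BCA

A->BBC, B->CB, C->BCA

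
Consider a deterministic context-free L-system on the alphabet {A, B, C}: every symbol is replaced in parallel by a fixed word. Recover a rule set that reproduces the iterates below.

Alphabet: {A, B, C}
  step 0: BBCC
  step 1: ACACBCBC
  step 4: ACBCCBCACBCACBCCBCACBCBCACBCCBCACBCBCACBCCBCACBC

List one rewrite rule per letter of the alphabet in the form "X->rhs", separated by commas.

A->C, B->AC, C->BC

  step 0 ⇒ step 1: BBCC ⇒ AC·AC·BC·BC
    B ↦ AC
    C ↦ BC
    A ↦ C  (constrained at step 1)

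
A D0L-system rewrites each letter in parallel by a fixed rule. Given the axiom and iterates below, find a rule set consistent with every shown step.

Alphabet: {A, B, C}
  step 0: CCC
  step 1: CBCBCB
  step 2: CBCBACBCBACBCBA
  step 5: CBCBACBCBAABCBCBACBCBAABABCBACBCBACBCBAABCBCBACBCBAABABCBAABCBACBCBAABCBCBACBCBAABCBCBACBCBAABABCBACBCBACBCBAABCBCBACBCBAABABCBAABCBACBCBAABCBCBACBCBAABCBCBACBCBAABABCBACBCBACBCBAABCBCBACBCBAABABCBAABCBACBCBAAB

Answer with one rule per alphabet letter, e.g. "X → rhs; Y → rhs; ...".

  step 1 ⇒ step 2: CBCBCB ⇒ CB·CBA·CB·CBA·CB·CBA
    B ↦ CBA
    C ↦ CB
    A ↦ AB  (constrained at step 2)

A->AB, B->CBA, C->CB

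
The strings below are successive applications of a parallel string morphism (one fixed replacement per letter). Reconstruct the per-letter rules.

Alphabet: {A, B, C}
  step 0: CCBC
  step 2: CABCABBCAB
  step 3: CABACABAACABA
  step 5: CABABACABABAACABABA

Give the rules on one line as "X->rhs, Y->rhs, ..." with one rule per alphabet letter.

A->B, B->A, C->CA

  step 2 ⇒ step 3: CABCABBCAB ⇒ CA·B·A·CA·B·A·A·CA·B·A
    A ↦ B
    B ↦ A
    C ↦ CA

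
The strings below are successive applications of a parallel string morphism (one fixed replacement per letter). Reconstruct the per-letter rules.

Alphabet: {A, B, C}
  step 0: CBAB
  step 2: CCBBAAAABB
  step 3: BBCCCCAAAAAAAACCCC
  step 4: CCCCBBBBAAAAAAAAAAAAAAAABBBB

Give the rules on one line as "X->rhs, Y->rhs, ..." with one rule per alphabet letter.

  step 3 ⇒ step 4: BBCCCCAAAAAAAACCCC ⇒ CC·CC·B·B·B·B·AA·AA·AA·AA·AA·AA·AA·AA·B·B·B·B
    A ↦ AA
    B ↦ CC
    C ↦ B

A->AA, B->CC, C->B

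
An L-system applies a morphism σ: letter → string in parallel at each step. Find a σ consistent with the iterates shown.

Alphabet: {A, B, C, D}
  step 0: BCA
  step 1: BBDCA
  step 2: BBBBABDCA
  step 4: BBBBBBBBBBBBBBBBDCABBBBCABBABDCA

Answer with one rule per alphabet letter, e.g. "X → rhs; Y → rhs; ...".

A->CA, B->BB, C->D, D->AB

  step 1 ⇒ step 2: BBDCA ⇒ BB·BB·AB·D·CA
    A ↦ CA
    B ↦ BB
    C ↦ D
    D ↦ AB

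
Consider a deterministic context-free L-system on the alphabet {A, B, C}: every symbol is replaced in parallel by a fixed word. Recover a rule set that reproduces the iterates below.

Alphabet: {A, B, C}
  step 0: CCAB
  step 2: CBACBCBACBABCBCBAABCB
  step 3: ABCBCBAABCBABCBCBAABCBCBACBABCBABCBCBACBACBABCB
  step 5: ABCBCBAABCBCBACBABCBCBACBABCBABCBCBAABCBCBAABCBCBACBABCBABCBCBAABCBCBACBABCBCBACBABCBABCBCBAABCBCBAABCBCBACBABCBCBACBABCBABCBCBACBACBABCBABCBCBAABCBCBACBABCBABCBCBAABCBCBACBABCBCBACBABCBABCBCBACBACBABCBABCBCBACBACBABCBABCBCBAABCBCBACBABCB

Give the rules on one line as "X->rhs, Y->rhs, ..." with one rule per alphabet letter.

A->CBA, B->CB, C->AB

  step 2 ⇒ step 3: CBACBCBACBABCBCBAABCB ⇒ AB·CB·CBA·AB·CB·AB·CB·CBA·AB·CB·CBA·CB·AB·CB·AB·CB·CBA·CBA·CB·AB·CB
    A ↦ CBA
    B ↦ CB
    C ↦ AB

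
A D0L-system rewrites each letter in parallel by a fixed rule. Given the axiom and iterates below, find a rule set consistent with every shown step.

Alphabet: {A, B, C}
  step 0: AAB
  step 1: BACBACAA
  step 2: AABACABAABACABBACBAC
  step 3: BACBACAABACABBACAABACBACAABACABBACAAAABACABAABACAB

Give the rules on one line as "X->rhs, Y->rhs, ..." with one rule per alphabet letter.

  step 2 ⇒ step 3: AABACABAABACABBACBAC ⇒ BAC·BAC·AA·BAC·AB·BAC·AA·BAC·BAC·AA·BAC·AB·BAC·AA·AA·BAC·AB·AA·BAC·AB
    A ↦ BAC
    B ↦ AA
    C ↦ AB

A->BAC, B->AA, C->AB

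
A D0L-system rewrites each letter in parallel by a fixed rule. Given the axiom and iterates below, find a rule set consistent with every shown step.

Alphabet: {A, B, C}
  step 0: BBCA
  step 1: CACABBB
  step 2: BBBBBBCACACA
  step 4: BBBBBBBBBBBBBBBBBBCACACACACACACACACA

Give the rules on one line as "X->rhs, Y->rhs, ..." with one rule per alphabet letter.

  step 1 ⇒ step 2: CACABBB ⇒ B·BB·B·BB·CA·CA·CA
    A ↦ BB
    B ↦ CA
    C ↦ B

A->BB, B->CA, C->B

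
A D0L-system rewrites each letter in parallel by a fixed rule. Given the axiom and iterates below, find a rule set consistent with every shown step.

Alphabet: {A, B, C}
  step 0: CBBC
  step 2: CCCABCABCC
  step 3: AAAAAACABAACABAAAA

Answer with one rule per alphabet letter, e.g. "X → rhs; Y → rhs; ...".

A->C, B->AB, C->AA

  step 2 ⇒ step 3: CCCABCABCC ⇒ AA·AA·AA·C·AB·AA·C·AB·AA·AA
    A ↦ C
    B ↦ AB
    C ↦ AA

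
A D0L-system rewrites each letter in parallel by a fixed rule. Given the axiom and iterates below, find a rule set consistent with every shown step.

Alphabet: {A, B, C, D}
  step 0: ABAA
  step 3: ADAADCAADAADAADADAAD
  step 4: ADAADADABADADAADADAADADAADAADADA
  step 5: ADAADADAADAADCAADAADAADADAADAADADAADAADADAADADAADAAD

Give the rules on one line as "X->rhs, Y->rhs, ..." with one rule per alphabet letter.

  step 4 ⇒ step 5: ADAADADABADADAADADAADADAADAADADA ⇒ AD·A·AD·AD·A·AD·A·AD·CA·AD·A·AD·A·AD·AD·A·AD·A·AD·AD·A·AD·A·AD·AD·A·AD·AD·A·AD·A·AD
    A ↦ AD
    B ↦ CA
    D ↦ A
  step 3 ⇒ step 4: ADAADCAADAADAADADAAD ⇒ AD·A·AD·AD·A·B·AD·AD·A·AD·AD·A·AD·AD·A·AD·A·AD·AD·A
    C ↦ B

A->AD, B->CA, C->B, D->A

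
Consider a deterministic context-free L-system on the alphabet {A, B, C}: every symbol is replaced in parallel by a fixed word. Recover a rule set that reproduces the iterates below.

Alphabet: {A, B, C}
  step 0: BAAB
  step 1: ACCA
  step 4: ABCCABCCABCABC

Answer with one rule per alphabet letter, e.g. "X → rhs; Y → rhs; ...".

A->C, B->A, C->BC

  step 0 ⇒ step 1: BAAB ⇒ A·C·C·A
    A ↦ C
    B ↦ A
    C ↦ BC  (constrained at step 1)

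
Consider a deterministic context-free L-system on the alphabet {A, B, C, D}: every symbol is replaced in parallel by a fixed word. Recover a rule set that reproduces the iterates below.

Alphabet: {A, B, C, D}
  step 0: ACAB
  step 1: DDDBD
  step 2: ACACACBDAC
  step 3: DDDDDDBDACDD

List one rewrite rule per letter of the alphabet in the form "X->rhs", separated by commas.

  step 2 ⇒ step 3: ACACACBDAC ⇒ D·D·D·D·D·D·BD·AC·D·D
    A ↦ D
    B ↦ BD
    C ↦ D
    D ↦ AC

A->D, B->BD, C->D, D->AC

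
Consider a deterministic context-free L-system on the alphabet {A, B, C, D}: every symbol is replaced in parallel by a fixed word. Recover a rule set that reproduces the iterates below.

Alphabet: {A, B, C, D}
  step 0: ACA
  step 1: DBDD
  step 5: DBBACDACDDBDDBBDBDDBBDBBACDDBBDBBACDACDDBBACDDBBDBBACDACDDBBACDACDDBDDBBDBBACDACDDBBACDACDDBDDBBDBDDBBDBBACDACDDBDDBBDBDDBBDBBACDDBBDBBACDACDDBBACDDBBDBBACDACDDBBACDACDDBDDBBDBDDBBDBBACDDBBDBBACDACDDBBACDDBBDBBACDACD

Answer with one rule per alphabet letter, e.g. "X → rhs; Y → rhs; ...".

  step 0 ⇒ step 1: ACA ⇒ D·BD·D
    A ↦ D
    C ↦ BD
    B ↦ ACD  (constrained at step 1)
    D ↦ DBB  (constrained at step 1)

A->D, B->ACD, C->BD, D->DBB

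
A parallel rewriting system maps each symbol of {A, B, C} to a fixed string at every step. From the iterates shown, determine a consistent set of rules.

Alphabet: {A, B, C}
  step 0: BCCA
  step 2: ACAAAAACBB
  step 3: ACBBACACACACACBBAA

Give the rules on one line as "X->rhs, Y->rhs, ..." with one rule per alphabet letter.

A->AC, B->A, C->BB

  step 2 ⇒ step 3: ACAAAAACBB ⇒ AC·BB·AC·AC·AC·AC·AC·BB·A·A
    A ↦ AC
    B ↦ A
    C ↦ BB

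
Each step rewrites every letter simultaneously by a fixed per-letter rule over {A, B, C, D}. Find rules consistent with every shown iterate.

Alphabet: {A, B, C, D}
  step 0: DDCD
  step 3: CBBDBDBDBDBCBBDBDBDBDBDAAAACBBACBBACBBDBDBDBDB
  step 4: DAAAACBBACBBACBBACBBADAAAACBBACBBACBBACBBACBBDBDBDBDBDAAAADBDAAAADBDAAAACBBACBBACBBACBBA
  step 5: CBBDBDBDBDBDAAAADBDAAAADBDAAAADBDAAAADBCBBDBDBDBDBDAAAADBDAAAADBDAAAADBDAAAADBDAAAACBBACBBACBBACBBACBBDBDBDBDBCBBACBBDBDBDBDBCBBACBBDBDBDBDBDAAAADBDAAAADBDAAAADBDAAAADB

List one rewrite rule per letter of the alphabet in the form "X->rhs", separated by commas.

  step 4 ⇒ step 5: DAAAACBBACBBACBBACBBADAAAACBBACBBACBBACBBACBBDBDBDBDBDAAAADBDAAAADBDAAAACBBACBBACBBACBBA ⇒ CBB·DB·DB·DB·DB·DAA·A·A·DB·DAA·A·A·DB·DAA·A·A·DB·DAA·A·A·DB·CBB·DB·DB·DB·DB·DAA·A·A·DB·DAA·A·A·DB·DAA·A·A·DB·DAA·A·A·DB·DAA·A·A·CBB·A·CBB·A·CBB·A·CBB·A·CBB·DB·DB·DB·DB·CBB·A·CBB·DB·DB·DB·DB·CBB·A·CBB·DB·DB·DB·DB·DAA·A·A·DB·DAA·A·A·DB·DAA·A·A·DB·DAA·A·A·DB
    A ↦ DB
    B ↦ A
    C ↦ DAA
    D ↦ CBB

A->DB, B->A, C->DAA, D->CBB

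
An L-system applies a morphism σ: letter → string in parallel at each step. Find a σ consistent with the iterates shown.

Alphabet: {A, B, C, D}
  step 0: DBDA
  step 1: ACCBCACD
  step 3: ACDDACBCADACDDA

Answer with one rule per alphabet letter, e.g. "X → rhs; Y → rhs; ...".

A->D, B->CBC, C->A, D->AC

  step 0 ⇒ step 1: DBDA ⇒ AC·CBC·AC·D
    A ↦ D
    B ↦ CBC
    D ↦ AC
    C ↦ A  (constrained at step 1)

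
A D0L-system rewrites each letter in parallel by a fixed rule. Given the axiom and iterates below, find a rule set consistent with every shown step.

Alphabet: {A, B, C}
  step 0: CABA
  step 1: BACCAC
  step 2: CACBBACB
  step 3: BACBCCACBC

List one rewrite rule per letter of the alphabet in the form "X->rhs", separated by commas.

A->AC, B->C, C->B

  step 2 ⇒ step 3: CACBBACB ⇒ B·AC·B·C·C·AC·B·C
    A ↦ AC
    B ↦ C
    C ↦ B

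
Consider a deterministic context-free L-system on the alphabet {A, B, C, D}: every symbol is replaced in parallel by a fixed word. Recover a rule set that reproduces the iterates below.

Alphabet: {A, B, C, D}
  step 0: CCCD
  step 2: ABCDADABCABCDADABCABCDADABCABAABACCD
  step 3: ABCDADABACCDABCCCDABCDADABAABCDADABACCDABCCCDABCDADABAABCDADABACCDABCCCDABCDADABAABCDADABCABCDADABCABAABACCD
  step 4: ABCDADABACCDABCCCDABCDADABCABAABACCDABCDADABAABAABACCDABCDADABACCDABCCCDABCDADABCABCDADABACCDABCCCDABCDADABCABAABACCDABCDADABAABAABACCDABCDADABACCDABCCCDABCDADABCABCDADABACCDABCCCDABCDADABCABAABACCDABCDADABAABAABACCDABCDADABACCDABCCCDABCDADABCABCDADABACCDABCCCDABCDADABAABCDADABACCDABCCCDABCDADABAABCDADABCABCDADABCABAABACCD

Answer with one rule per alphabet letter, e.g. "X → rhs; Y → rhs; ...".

A->ABC, B->DAD, C->ABA, D->CCD

  step 3 ⇒ step 4: ABCDADABACCDABCCCDABCDADABAABCDADABACCDABCCCDABCDADABAABCDADABACCDABCCCDABCDADABAABCDADABCABCDADABCABAABACCD ⇒ ABC·DAD·ABA·CCD·ABC·CCD·ABC·DAD·ABC·ABA·ABA·CCD·ABC·DAD·ABA·ABA·ABA·CCD·ABC·DAD·ABA·CCD·ABC·CCD·ABC·DAD·ABC·ABC·DAD·ABA·CCD·ABC·CCD·ABC·DAD·ABC·ABA·ABA·CCD·ABC·DAD·ABA·ABA·ABA·CCD·ABC·DAD·ABA·CCD·ABC·CCD·ABC·DAD·ABC·ABC·DAD·ABA·CCD·ABC·CCD·ABC·DAD·ABC·ABA·ABA·CCD·ABC·DAD·ABA·ABA·ABA·CCD·ABC·DAD·ABA·CCD·ABC·CCD·ABC·DAD·ABC·ABC·DAD·ABA·CCD·ABC·CCD·ABC·DAD·ABA·ABC·DAD·ABA·CCD·ABC·CCD·ABC·DAD·ABA·ABC·DAD·ABC·ABC·DAD·ABC·ABA·ABA·CCD
    A ↦ ABC
    B ↦ DAD
    C ↦ ABA
    D ↦ CCD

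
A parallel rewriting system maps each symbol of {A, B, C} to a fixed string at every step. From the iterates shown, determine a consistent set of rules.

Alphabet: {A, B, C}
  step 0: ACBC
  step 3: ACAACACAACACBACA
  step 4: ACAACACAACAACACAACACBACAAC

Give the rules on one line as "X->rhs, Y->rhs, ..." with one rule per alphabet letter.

A->AC, B->CB, C->A

  step 3 ⇒ step 4: ACAACACAACACBACA ⇒ AC·A·AC·AC·A·AC·A·AC·AC·A·AC·A·CB·AC·A·AC
    A ↦ AC
    B ↦ CB
    C ↦ A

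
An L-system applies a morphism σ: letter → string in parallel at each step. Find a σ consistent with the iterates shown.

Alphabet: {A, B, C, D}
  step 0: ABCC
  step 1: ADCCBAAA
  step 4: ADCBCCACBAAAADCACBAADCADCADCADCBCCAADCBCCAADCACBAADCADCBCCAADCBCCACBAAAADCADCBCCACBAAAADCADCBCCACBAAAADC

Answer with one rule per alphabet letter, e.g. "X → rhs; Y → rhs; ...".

A->ADC, B->CBA, C->A, D->BCC

  step 0 ⇒ step 1: ABCC ⇒ ADC·CBA·A·A
    A ↦ ADC
    B ↦ CBA
    C ↦ A
    D ↦ BCC  (constrained at step 1)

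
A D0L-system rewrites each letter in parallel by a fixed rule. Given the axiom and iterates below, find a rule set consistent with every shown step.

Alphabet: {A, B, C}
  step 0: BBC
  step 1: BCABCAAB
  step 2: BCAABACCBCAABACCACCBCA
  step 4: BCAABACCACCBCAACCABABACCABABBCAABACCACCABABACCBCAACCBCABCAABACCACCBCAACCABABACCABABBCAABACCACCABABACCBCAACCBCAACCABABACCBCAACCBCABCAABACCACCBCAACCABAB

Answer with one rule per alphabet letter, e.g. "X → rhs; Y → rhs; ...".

A->ACC, B->BCA, C->AB

  step 1 ⇒ step 2: BCABCAAB ⇒ BCA·AB·ACC·BCA·AB·ACC·ACC·BCA
    A ↦ ACC
    B ↦ BCA
    C ↦ AB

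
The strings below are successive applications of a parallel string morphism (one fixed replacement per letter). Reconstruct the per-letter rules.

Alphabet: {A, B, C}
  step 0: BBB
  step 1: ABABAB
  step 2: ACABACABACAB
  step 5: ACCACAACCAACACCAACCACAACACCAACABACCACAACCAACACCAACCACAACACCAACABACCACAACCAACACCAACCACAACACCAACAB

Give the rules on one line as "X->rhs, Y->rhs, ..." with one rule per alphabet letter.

  step 1 ⇒ step 2: ABABAB ⇒ AC·AB·AC·AB·AC·AB
    A ↦ AC
    B ↦ AB
    C ↦ CA  (constrained at step 2)

A->AC, B->AB, C->CA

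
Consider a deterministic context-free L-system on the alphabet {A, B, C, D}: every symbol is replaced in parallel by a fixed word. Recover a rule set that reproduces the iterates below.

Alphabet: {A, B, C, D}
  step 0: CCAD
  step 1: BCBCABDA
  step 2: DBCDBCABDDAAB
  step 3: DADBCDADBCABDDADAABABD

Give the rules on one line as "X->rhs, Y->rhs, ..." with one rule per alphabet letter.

A->AB, B->D, C->BC, D->DA

  step 2 ⇒ step 3: DBCDBCABDDAAB ⇒ DA·D·BC·DA·D·BC·AB·D·DA·DA·AB·AB·D
    A ↦ AB
    B ↦ D
    C ↦ BC
    D ↦ DA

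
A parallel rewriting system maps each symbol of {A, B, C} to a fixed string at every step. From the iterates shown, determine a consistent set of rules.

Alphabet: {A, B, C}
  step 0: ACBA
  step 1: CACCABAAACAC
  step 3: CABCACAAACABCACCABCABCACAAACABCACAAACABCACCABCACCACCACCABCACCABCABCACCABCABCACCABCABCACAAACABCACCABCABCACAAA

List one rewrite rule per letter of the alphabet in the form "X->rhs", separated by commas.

  step 0 ⇒ step 1: ACBA ⇒ CAC·CAB·AAA·CAC
    A ↦ CAC
    B ↦ AAA
    C ↦ CAB

A->CAC, B->AAA, C->CAB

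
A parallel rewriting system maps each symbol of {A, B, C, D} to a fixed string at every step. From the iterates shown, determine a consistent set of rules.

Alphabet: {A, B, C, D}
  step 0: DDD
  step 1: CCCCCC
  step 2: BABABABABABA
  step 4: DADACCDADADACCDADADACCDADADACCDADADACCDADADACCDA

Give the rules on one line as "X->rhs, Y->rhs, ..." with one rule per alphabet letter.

  step 1 ⇒ step 2: CCCCCC ⇒ BA·BA·BA·BA·BA·BA
    C ↦ BA
    A ↦ DA  (constrained at step 2)
    B ↦ AA  (constrained at step 2)
  step 0 ⇒ step 1: DDD ⇒ CC·CC·CC
    D ↦ CC

A->DA, B->AA, C->BA, D->CC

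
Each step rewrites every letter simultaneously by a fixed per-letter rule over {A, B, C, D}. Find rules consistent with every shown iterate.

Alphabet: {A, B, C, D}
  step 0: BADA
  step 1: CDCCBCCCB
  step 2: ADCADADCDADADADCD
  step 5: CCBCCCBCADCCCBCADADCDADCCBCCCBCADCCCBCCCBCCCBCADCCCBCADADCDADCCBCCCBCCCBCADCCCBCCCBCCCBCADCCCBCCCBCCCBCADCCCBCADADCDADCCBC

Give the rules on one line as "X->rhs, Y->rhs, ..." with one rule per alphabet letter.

  step 1 ⇒ step 2: CDCCBCCCB ⇒ AD·C·AD·AD·CD·AD·AD·AD·CD
    B ↦ CD
    C ↦ AD
    D ↦ C
  step 0 ⇒ step 1: BADA ⇒ CD·CCB·C·CCB
    A ↦ CCB

A->CCB, B->CD, C->AD, D->C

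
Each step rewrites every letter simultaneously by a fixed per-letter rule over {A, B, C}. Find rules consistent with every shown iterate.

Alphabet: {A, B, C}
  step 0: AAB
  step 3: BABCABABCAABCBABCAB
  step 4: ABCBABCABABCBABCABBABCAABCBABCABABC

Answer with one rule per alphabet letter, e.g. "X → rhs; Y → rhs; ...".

A->B, B->ABC, C->A

  step 3 ⇒ step 4: BABCABABCAABCBABCAB ⇒ ABC·B·ABC·A·B·ABC·B·ABC·A·B·B·ABC·A·ABC·B·ABC·A·B·ABC
    A ↦ B
    B ↦ ABC
    C ↦ A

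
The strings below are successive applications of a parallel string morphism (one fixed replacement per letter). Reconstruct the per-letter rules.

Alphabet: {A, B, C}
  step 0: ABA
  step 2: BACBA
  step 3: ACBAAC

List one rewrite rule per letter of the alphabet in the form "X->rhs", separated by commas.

A->C, B->A, C->BA

  step 2 ⇒ step 3: BACBA ⇒ A·C·BA·A·C
    A ↦ C
    B ↦ A
    C ↦ BA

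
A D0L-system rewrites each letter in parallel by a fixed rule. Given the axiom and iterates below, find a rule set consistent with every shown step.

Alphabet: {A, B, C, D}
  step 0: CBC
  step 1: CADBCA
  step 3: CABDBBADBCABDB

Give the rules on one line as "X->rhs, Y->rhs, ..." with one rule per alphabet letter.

  step 0 ⇒ step 1: CBC ⇒ CA·DB·CA
    B ↦ DB
    C ↦ CA
    A ↦ B  (constrained at step 1)
    D ↦ A  (constrained at step 1)

A->B, B->DB, C->CA, D->A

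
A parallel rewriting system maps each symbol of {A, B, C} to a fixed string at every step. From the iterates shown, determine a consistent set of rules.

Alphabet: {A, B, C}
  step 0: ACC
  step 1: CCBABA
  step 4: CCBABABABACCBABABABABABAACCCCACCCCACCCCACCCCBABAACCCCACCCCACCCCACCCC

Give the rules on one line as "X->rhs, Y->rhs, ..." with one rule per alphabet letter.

A->CC, B->ACC, C->BA

  step 0 ⇒ step 1: ACC ⇒ CC·BA·BA
    A ↦ CC
    C ↦ BA
    B ↦ ACC  (constrained at step 1)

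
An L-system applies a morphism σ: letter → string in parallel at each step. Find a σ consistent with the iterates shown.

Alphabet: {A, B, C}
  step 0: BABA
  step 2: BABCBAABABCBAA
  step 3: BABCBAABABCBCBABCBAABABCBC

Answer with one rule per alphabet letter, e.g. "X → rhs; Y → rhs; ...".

  step 2 ⇒ step 3: BABCBAABABCBAA ⇒ BA·BC·BA·A·BA·BC·BC·BA·BC·BA·A·BA·BC·BC
    A ↦ BC
    B ↦ BA
    C ↦ A

A->BC, B->BA, C->A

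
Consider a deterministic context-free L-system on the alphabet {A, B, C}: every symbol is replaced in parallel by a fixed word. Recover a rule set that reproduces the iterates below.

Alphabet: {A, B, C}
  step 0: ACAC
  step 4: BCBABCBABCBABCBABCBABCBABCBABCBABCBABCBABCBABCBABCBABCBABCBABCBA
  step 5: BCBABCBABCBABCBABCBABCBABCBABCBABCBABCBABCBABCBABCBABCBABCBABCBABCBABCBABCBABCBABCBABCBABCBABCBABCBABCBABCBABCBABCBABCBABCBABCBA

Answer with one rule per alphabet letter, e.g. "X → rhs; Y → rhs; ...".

  step 4 ⇒ step 5: BCBABCBABCBABCBABCBABCBABCBABCBABCBABCBABCBABCBABCBABCBABCBABCBA ⇒ BC·BA·BC·BA·BC·BA·BC·BA·BC·BA·BC·BA·BC·BA·BC·BA·BC·BA·BC·BA·BC·BA·BC·BA·BC·BA·BC·BA·BC·BA·BC·BA·BC·BA·BC·BA·BC·BA·BC·BA·BC·BA·BC·BA·BC·BA·BC·BA·BC·BA·BC·BA·BC·BA·BC·BA·BC·BA·BC·BA·BC·BA·BC·BA
    A ↦ BA
    B ↦ BC
    C ↦ BA

A->BA, B->BC, C->BA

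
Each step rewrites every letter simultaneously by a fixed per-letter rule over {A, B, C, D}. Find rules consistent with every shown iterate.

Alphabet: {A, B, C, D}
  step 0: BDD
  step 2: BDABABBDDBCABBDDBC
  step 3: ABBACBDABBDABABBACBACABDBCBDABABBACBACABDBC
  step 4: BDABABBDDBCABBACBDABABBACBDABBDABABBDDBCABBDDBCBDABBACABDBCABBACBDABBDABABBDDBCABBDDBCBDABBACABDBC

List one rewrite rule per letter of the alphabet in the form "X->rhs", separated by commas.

  step 3 ⇒ step 4: ABBACBDABBDABABBACBACABDBCBDABABBACBACABDBC ⇒ BD·AB·AB·BD·DBC·AB·BAC·BD·AB·AB·BAC·BD·AB·BD·AB·AB·BD·DBC·AB·BD·DBC·BD·AB·BAC·AB·DBC·AB·BAC·BD·AB·BD·AB·AB·BD·DBC·AB·BD·DBC·BD·AB·BAC·AB·DBC
    A ↦ BD
    B ↦ AB
    C ↦ DBC
    D ↦ BAC

A->BD, B->AB, C->DBC, D->BAC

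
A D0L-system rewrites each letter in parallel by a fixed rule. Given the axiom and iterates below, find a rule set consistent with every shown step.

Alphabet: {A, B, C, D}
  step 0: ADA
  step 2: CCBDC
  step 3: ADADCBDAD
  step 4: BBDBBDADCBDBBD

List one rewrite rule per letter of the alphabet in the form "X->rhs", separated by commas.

  step 3 ⇒ step 4: ADADCBDAD ⇒ B·BD·B·BD·AD·C·BD·B·BD
    A ↦ B
    B ↦ C
    C ↦ AD
    D ↦ BD

A->B, B->C, C->AD, D->BD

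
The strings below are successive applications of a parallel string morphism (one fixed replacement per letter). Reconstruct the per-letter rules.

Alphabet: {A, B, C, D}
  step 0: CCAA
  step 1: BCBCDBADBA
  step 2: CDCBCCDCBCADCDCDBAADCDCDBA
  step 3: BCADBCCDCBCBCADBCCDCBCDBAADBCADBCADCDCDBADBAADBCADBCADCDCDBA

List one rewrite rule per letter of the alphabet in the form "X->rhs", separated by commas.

A->DBA, B->CDC, C->BC, D->AD

  step 2 ⇒ step 3: CDCBCCDCBCADCDCDBAADCDCDBA ⇒ BC·AD·BC·CDC·BC·BC·AD·BC·CDC·BC·DBA·AD·BC·AD·BC·AD·CDC·DBA·DBA·AD·BC·AD·BC·AD·CDC·DBA
    A ↦ DBA
    B ↦ CDC
    C ↦ BC
    D ↦ AD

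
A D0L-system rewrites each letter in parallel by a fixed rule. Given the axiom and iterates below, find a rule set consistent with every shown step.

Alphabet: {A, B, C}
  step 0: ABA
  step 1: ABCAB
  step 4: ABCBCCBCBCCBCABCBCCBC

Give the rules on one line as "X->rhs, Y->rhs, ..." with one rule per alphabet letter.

  step 0 ⇒ step 1: ABA ⇒ AB·C·AB
    A ↦ AB
    B ↦ C
    C ↦ BC  (constrained at step 1)

A->AB, B->C, C->BC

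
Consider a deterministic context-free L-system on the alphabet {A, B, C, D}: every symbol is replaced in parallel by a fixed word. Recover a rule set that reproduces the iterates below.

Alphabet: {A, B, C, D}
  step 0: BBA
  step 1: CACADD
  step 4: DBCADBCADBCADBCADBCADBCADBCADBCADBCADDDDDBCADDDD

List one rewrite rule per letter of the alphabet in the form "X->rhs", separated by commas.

A->DD, B->CA, C->DD, D->DB

  step 0 ⇒ step 1: BBA ⇒ CA·CA·DD
    A ↦ DD
    B ↦ CA
    C ↦ DD  (constrained at step 1)
    D ↦ DB  (constrained at step 1)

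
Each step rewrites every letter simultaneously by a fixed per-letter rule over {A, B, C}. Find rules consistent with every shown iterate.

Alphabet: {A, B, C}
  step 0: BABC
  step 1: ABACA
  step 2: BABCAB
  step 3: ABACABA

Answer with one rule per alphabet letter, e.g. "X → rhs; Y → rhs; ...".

A->B, B->A, C->CA

  step 2 ⇒ step 3: BABCAB ⇒ A·B·A·CA·B·A
    A ↦ B
    B ↦ A
    C ↦ CA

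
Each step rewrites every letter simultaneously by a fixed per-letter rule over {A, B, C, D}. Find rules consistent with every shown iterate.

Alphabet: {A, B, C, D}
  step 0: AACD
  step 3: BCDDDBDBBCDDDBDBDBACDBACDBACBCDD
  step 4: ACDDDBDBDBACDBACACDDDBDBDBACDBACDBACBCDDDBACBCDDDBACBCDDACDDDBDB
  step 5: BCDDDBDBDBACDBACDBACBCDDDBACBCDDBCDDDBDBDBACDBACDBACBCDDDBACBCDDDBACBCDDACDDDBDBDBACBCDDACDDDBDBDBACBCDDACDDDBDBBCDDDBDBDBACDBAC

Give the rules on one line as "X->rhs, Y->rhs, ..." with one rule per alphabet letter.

A->BC, B->AC, C->DD, D->DB

  step 4 ⇒ step 5: ACDDDBDBDBACDBACACDDDBDBDBACDBACDBACBCDDDBACBCDDDBACBCDDACDDDBDB ⇒ BC·DD·DB·DB·DB·AC·DB·AC·DB·AC·BC·DD·DB·AC·BC·DD·BC·DD·DB·DB·DB·AC·DB·AC·DB·AC·BC·DD·DB·AC·BC·DD·DB·AC·BC·DD·AC·DD·DB·DB·DB·AC·BC·DD·AC·DD·DB·DB·DB·AC·BC·DD·AC·DD·DB·DB·BC·DD·DB·DB·DB·AC·DB·AC
    A ↦ BC
    B ↦ AC
    C ↦ DD
    D ↦ DB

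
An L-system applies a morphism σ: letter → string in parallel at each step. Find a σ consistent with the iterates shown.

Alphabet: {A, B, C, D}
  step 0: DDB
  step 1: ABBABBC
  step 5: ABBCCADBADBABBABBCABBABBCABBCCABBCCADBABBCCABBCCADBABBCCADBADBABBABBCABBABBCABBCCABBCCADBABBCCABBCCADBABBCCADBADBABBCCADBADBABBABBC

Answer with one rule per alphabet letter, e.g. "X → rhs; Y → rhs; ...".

A->ABB, B->C, C->ADB, D->ABB

  step 0 ⇒ step 1: DDB ⇒ ABB·ABB·C
    B ↦ C
    D ↦ ABB
    A ↦ ABB  (constrained at step 1)
    C ↦ ADB  (constrained at step 1)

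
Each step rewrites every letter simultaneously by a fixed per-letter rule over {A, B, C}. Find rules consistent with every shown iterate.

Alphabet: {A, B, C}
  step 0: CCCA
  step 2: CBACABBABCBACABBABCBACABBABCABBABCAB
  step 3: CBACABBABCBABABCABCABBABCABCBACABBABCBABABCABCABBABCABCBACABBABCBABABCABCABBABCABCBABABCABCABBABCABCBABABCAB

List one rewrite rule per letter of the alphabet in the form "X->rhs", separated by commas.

A->BAB, B->CAB, C->CBA

  step 2 ⇒ step 3: CBACABBABCBACABBABCBACABBABCABBABCAB ⇒ CBA·CAB·BAB·CBA·BAB·CAB·CAB·BAB·CAB·CBA·CAB·BAB·CBA·BAB·CAB·CAB·BAB·CAB·CBA·CAB·BAB·CBA·BAB·CAB·CAB·BAB·CAB·CBA·BAB·CAB·CAB·BAB·CAB·CBA·BAB·CAB
    A ↦ BAB
    B ↦ CAB
    C ↦ CBA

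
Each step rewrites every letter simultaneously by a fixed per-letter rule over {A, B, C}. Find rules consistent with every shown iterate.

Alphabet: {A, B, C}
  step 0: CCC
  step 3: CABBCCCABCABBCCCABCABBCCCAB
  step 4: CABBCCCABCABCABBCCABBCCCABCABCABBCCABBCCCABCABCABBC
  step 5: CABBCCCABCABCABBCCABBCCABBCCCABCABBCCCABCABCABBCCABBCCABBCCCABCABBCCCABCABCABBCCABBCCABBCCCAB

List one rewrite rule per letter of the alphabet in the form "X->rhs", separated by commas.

  step 4 ⇒ step 5: CABBCCCABCABCABBCCABBCCCABCABCABBCCABBCCCABCABCABBC ⇒ CAB·B·C·C·CAB·CAB·CAB·B·C·CAB·B·C·CAB·B·C·C·CAB·CAB·B·C·C·CAB·CAB·CAB·B·C·CAB·B·C·CAB·B·C·C·CAB·CAB·B·C·C·CAB·CAB·CAB·B·C·CAB·B·C·CAB·B·C·C·CAB
    A ↦ B
    B ↦ C
    C ↦ CAB

A->B, B->C, C->CAB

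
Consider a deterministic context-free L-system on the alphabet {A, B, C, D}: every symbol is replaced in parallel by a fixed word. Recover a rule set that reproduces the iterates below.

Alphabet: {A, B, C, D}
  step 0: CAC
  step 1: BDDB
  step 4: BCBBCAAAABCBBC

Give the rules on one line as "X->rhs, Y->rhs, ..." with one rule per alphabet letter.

  step 0 ⇒ step 1: CAC ⇒ B·DD·B
    A ↦ DD
    C ↦ B
    B ↦ BC  (constrained at step 1)
    D ↦ A  (constrained at step 1)

A->DD, B->BC, C->B, D->A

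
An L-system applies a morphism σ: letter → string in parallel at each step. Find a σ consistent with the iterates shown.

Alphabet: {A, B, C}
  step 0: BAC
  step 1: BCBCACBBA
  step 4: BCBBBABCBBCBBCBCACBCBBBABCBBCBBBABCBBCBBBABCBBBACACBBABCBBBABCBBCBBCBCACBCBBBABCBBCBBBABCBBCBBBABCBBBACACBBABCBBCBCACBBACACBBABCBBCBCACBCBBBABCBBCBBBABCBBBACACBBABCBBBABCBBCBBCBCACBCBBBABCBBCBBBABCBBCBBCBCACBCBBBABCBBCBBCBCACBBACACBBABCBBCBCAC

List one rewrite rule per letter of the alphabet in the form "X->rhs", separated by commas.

A->CAC, B->BCB, C->BBA

  step 0 ⇒ step 1: BAC ⇒ BCB·CAC·BBA
    A ↦ CAC
    B ↦ BCB
    C ↦ BBA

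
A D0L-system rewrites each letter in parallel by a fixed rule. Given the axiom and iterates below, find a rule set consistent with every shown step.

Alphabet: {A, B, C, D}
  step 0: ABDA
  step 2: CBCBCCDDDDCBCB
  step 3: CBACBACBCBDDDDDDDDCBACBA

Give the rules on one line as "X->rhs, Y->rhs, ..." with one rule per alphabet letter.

  step 2 ⇒ step 3: CBCBCCDDDDCBCB ⇒ CB·A·CB·A·CB·CB·DD·DD·DD·DD·CB·A·CB·A
    B ↦ A
    C ↦ CB
    D ↦ DD
    A ↦ CC  (constrained at step 0)

A->CC, B->A, C->CB, D->DD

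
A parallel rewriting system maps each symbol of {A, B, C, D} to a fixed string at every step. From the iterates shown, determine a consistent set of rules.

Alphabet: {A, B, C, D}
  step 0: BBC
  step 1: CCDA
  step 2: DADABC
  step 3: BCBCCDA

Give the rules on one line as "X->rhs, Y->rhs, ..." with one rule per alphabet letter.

  step 2 ⇒ step 3: DADABC ⇒ B·C·B·C·C·DA
    A ↦ C
    B ↦ C
    C ↦ DA
    D ↦ B

A->C, B->C, C->DA, D->B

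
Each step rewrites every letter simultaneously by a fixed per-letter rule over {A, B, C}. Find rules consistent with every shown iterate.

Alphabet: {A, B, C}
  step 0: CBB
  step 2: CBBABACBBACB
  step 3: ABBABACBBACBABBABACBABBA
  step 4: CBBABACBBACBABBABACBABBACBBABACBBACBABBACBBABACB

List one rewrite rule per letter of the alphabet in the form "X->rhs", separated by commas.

A->CB, B->BA, C->AB

  step 3 ⇒ step 4: ABBABACBBACBABBABACBABBA ⇒ CB·BA·BA·CB·BA·CB·AB·BA·BA·CB·AB·BA·CB·BA·BA·CB·BA·CB·AB·BA·CB·BA·BA·CB
    A ↦ CB
    B ↦ BA
    C ↦ AB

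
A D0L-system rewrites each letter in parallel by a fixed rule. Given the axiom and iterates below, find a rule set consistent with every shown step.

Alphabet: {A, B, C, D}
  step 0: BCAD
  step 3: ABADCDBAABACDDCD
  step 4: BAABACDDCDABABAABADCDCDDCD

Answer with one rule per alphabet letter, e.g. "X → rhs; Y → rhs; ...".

A->BA, B->A, C->D, D->CD

  step 3 ⇒ step 4: ABADCDBAABACDDCD ⇒ BA·A·BA·CD·D·CD·A·BA·BA·A·BA·D·CD·CD·D·CD
    A ↦ BA
    B ↦ A
    C ↦ D
    D ↦ CD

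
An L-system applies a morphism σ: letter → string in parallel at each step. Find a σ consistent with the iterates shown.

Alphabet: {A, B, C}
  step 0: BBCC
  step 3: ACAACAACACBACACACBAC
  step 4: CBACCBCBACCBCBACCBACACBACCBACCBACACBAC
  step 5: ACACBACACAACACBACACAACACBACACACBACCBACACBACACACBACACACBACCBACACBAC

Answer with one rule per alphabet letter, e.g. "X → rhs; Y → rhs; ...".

A->CB, B->A, C->AC

  step 4 ⇒ step 5: CBACCBCBACCBCBACCBACACBACCBACCBACACBAC ⇒ AC·A·CB·AC·AC·A·AC·A·CB·AC·AC·A·AC·A·CB·AC·AC·A·CB·AC·CB·AC·A·CB·AC·AC·A·CB·AC·AC·A·CB·AC·CB·AC·A·CB·AC
    A ↦ CB
    B ↦ A
    C ↦ AC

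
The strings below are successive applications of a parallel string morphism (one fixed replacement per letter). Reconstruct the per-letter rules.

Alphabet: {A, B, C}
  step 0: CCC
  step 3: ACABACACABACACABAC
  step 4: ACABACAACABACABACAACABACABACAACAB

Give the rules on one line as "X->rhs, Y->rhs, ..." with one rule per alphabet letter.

  step 3 ⇒ step 4: ACABACACABACACABAC ⇒ AC·AB·AC·A·AC·AB·AC·AB·AC·A·AC·AB·AC·AB·AC·A·AC·AB
    A ↦ AC
    B ↦ A
    C ↦ AB

A->AC, B->A, C->AB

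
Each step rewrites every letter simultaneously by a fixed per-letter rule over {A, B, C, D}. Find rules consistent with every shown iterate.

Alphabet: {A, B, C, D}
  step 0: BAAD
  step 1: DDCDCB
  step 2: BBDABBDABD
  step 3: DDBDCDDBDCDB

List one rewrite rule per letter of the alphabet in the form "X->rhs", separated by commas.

A->DC, B->D, C->DAB, D->B

  step 2 ⇒ step 3: BBDABBDABD ⇒ D·D·B·DC·D·D·B·DC·D·B
    A ↦ DC
    B ↦ D
    D ↦ B
  step 1 ⇒ step 2: DDCDCB ⇒ B·B·DAB·B·DAB·D
    C ↦ DAB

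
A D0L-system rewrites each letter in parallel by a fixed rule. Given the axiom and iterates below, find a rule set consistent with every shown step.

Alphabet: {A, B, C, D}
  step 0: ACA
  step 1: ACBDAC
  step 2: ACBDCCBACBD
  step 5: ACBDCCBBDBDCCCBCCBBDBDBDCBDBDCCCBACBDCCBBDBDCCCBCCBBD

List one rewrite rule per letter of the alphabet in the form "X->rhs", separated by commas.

A->AC, B->C, C->BD, D->CB

  step 1 ⇒ step 2: ACBDAC ⇒ AC·BD·C·CB·AC·BD
    A ↦ AC
    B ↦ C
    C ↦ BD
    D ↦ CB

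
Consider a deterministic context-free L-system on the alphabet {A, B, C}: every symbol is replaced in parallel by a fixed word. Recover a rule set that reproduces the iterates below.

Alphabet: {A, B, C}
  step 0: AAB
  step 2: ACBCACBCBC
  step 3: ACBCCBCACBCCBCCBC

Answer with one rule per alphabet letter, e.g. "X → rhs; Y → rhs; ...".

A->AC, B->C, C->BC

  step 2 ⇒ step 3: ACBCACBCBC ⇒ AC·BC·C·BC·AC·BC·C·BC·C·BC
    A ↦ AC
    B ↦ C
    C ↦ BC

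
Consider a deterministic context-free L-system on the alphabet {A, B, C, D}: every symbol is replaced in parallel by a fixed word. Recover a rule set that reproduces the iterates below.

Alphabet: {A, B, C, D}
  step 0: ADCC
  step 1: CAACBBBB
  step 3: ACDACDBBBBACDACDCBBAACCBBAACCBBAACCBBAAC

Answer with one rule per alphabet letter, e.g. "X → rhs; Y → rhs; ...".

  step 0 ⇒ step 1: ADCC ⇒ C·AAC·BB·BB
    A ↦ C
    C ↦ BB
    D ↦ AAC
    B ↦ ACD  (constrained at step 1)

A->C, B->ACD, C->BB, D->AAC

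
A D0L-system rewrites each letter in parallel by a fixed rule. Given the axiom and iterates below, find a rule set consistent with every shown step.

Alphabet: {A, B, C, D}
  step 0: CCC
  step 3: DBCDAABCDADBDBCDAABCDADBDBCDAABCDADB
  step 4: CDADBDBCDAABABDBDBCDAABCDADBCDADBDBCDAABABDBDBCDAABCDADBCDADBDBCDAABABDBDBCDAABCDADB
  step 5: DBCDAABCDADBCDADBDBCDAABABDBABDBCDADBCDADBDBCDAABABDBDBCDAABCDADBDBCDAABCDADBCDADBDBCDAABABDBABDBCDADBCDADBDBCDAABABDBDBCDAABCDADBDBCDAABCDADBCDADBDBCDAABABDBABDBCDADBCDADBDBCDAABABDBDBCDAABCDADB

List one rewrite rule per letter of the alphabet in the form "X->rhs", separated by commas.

  step 4 ⇒ step 5: CDADBDBCDAABABDBDBCDAABCDADBCDADBDBCDAABABDBDBCDAABCDADBCDADBDBCDAABABDBDBCDAABCDADB ⇒ DB·CDA·AB·CDA·DB·CDA·DB·DB·CDA·AB·AB·DB·AB·DB·CDA·DB·CDA·DB·DB·CDA·AB·AB·DB·DB·CDA·AB·CDA·DB·DB·CDA·AB·CDA·DB·CDA·DB·DB·CDA·AB·AB·DB·AB·DB·CDA·DB·CDA·DB·DB·CDA·AB·AB·DB·DB·CDA·AB·CDA·DB·DB·CDA·AB·CDA·DB·CDA·DB·DB·CDA·AB·AB·DB·AB·DB·CDA·DB·CDA·DB·DB·CDA·AB·AB·DB·DB·CDA·AB·CDA·DB
    A ↦ AB
    B ↦ DB
    C ↦ DB
    D ↦ CDA

A->AB, B->DB, C->DB, D->CDA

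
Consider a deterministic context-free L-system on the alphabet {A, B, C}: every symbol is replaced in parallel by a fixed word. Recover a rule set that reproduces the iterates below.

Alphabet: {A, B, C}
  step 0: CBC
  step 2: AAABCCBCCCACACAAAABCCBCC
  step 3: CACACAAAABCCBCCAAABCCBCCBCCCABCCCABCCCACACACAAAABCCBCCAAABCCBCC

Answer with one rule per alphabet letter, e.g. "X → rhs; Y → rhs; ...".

  step 2 ⇒ step 3: AAABCCBCCCACACAAAABCCBCC ⇒ CA·CA·CA·AAA·BCC·BCC·AAA·BCC·BCC·BCC·CA·BCC·CA·BCC·CA·CA·CA·CA·AAA·BCC·BCC·AAA·BCC·BCC
    A ↦ CA
    B ↦ AAA
    C ↦ BCC

A->CA, B->AAA, C->BCC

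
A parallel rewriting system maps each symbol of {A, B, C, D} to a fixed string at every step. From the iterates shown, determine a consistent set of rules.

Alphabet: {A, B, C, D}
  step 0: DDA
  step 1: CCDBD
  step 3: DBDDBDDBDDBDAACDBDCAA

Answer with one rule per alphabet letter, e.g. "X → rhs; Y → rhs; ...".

  step 0 ⇒ step 1: DDA ⇒ C·C·DBD
    A ↦ DBD
    D ↦ C
    B ↦ DAD  (constrained at step 1)
    C ↦ AA  (constrained at step 1)

A->DBD, B->DAD, C->AA, D->C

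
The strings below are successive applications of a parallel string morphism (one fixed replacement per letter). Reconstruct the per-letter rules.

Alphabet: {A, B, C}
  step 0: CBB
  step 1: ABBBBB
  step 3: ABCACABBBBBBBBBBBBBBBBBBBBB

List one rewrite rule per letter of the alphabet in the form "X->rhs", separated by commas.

A->CAC, B->BB, C->AB

  step 0 ⇒ step 1: CBB ⇒ AB·BB·BB
    B ↦ BB
    C ↦ AB
    A ↦ CAC  (constrained at step 1)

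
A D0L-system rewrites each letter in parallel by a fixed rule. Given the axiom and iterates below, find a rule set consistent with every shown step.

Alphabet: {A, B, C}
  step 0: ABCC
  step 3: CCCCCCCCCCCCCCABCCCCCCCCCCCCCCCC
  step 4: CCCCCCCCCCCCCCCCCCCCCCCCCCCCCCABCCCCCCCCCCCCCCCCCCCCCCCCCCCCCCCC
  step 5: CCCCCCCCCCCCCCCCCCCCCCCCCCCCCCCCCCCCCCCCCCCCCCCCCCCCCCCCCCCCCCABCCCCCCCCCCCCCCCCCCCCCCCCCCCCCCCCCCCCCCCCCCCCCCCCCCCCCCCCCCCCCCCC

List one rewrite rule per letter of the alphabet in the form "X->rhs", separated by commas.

A->CC, B->AB, C->CC

  step 4 ⇒ step 5: CCCCCCCCCCCCCCCCCCCCCCCCCCCCCCABCCCCCCCCCCCCCCCCCCCCCCCCCCCCCCCC ⇒ CC·CC·CC·CC·CC·CC·CC·CC·CC·CC·CC·CC·CC·CC·CC·CC·CC·CC·CC·CC·CC·CC·CC·CC·CC·CC·CC·CC·CC·CC·CC·AB·CC·CC·CC·CC·CC·CC·CC·CC·CC·CC·CC·CC·CC·CC·CC·CC·CC·CC·CC·CC·CC·CC·CC·CC·CC·CC·CC·CC·CC·CC·CC·CC
    A ↦ CC
    B ↦ AB
    C ↦ CC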